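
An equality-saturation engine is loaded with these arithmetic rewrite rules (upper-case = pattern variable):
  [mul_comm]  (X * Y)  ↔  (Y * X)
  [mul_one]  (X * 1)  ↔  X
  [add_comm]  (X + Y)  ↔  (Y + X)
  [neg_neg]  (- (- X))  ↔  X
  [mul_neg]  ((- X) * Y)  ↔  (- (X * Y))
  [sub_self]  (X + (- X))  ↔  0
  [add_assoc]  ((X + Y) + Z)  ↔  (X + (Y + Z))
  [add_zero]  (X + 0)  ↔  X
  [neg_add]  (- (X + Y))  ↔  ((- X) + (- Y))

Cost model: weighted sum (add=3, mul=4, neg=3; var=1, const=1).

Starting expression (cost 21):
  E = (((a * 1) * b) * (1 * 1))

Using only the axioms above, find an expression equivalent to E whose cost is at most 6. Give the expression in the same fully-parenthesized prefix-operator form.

(a * b)   [cost 6]

1. [mul_one →] (a * 1)  →  a;  E = ((a * b) * (1 * 1))
2. [mul_one →] (1 * 1)  →  1;  E = ((a * b) * 1)
3. [mul_one →] ((a * b) * 1)  →  (a * b);  cost 6 ≤ 6, done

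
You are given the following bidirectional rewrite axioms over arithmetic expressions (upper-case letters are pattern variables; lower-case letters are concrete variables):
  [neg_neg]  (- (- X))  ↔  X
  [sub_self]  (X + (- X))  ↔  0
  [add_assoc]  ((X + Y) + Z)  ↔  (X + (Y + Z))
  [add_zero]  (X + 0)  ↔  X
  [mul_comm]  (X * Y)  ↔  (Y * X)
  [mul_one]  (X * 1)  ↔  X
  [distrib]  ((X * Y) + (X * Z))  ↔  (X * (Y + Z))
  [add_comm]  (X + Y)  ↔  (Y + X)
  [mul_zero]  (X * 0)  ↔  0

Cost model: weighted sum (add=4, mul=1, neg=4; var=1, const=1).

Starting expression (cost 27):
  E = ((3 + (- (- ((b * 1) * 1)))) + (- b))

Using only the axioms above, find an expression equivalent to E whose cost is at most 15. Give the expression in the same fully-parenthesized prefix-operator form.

1. [neg_neg →] (- (- ((b * 1) * 1)))  →  ((b * 1) * 1);  E = ((3 + ((b * 1) * 1)) + (- b))
2. [mul_one →] ((b * 1) * 1)  →  (b * 1);  E = ((3 + (b * 1)) + (- b))
3. [mul_one →] (b * 1)  →  b;  cost 15 ≤ 15, done

((3 + b) + (- b))   [cost 15]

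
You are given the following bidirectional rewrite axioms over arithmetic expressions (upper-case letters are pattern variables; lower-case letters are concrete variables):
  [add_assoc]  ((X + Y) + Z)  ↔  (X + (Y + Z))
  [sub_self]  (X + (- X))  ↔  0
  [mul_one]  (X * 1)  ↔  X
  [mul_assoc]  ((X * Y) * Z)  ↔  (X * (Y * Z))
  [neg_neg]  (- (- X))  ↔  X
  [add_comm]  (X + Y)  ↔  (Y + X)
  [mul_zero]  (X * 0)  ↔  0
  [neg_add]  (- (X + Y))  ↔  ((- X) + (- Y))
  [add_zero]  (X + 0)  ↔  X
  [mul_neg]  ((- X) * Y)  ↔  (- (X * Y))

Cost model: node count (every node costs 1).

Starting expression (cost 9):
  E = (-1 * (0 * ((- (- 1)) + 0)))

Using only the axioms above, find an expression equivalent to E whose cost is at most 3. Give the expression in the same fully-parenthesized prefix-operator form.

step 1: neg_neg (→) rewrites (- (- 1)) into 1, now (-1 * (0 * (1 + 0)))
step 2: add_zero (→) rewrites (1 + 0) into 1, now (-1 * (0 * 1))
step 3: mul_one (→) rewrites (0 * 1) into 0, reaching cost 3 (bound 3)

(-1 * 0)   [cost 3]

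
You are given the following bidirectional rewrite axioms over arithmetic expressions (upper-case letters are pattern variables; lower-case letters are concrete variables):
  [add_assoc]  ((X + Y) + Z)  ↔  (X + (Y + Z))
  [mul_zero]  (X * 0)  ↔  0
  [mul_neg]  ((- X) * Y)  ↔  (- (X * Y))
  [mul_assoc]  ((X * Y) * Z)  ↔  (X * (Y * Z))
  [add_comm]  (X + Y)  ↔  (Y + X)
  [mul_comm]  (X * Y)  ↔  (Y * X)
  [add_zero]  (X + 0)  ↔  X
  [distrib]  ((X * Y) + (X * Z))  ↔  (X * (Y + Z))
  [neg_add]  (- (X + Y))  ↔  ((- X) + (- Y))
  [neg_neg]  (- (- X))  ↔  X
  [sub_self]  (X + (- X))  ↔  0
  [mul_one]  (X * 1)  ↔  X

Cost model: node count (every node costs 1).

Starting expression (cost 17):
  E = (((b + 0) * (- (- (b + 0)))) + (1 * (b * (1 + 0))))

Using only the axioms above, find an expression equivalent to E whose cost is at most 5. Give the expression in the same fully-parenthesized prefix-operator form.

((b * b) + b)   [cost 5]

step 1: add_zero (→) rewrites (b + 0) into b, now (((b + 0) * (- (- b))) + (1 * (b * (1 + 0))))
step 2: neg_neg (→) rewrites (- (- b)) into b, now (((b + 0) * b) + (1 * (b * (1 + 0))))
step 3: add_zero (→) rewrites (1 + 0) into 1, now (((b + 0) * b) + (1 * (b * 1)))
step 4: mul_comm (→) rewrites (1 * (b * 1)) into ((b * 1) * 1), now (((b + 0) * b) + ((b * 1) * 1))
step 5: mul_one (→) rewrites ((b * 1) * 1) into (b * 1), now (((b + 0) * b) + (b * 1))
step 6: add_zero (→) rewrites (b + 0) into b, now ((b * b) + (b * 1))
step 7: mul_one (→) rewrites (b * 1) into b, reaching cost 5 (bound 5)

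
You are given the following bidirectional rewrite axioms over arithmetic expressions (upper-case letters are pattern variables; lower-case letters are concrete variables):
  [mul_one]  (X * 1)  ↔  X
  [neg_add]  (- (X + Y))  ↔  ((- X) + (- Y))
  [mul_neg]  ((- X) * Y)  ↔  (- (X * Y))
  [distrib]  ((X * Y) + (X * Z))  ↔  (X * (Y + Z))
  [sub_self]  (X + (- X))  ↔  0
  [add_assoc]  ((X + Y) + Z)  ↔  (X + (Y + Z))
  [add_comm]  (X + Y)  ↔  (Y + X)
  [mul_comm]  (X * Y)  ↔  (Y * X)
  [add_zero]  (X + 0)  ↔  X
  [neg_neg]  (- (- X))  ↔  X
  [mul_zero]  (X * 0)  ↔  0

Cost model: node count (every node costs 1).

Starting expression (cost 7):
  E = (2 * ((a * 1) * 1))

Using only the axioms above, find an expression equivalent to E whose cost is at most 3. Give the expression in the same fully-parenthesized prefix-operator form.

(a * 2)   [cost 3]

1. [mul_one →] (a * 1)  →  a;  E = (2 * (a * 1))
2. [mul_comm →] (2 * (a * 1))  →  ((a * 1) * 2)
3. [mul_one →] (a * 1)  →  a;  cost 3 ≤ 3, done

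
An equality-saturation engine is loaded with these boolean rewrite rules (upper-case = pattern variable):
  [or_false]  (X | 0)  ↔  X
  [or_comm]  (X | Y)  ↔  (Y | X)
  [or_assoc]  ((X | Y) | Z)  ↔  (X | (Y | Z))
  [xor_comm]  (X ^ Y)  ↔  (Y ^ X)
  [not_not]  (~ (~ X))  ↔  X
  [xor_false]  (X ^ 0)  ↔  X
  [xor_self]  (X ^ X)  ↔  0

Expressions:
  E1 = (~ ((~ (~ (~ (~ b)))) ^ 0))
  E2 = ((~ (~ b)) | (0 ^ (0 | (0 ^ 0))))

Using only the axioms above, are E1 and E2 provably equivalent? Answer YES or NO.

All listed rules preserve value, hence provable equivalence implies equal values everywhere; look for a separating assignment.
b=0 gives E1 ↦ 1, E2 ↦ 0; values differ ⇒ not provably equivalent.

NO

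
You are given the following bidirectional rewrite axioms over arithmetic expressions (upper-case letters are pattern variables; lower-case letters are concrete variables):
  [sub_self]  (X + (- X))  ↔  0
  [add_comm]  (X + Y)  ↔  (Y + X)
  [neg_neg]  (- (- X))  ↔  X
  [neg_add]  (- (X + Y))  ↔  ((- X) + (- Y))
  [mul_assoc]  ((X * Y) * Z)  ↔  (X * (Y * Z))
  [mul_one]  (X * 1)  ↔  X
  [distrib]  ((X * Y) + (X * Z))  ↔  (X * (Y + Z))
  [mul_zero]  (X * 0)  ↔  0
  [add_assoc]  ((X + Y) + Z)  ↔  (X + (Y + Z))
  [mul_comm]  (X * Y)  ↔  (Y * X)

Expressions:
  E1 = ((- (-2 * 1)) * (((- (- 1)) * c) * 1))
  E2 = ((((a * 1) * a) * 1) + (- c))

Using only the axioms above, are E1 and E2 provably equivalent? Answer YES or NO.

NO

The axioms are sound identities: if E1 ↔* E2 then E1 and E2 evaluate identically under any assignment.
Under a=0, c=1: E1 evaluates to 2, E2 to -1. Distinct ⇒ no rewrite sequence connects them.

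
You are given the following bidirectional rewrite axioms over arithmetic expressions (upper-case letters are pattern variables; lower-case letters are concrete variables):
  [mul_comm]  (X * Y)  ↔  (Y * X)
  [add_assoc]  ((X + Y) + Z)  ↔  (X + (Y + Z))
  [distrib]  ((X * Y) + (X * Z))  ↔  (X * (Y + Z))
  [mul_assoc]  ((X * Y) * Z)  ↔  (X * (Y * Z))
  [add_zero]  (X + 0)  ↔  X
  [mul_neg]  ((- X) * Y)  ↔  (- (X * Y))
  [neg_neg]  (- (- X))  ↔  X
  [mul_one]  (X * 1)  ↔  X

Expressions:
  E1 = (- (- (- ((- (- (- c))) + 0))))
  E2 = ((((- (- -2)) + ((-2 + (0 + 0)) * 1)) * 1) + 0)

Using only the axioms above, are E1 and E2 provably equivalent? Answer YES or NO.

All listed rules preserve value, hence provable equivalence implies equal values everywhere; look for a separating assignment.
c=0 gives E1 ↦ 0, E2 ↦ -4; values differ ⇒ not provably equivalent.

NO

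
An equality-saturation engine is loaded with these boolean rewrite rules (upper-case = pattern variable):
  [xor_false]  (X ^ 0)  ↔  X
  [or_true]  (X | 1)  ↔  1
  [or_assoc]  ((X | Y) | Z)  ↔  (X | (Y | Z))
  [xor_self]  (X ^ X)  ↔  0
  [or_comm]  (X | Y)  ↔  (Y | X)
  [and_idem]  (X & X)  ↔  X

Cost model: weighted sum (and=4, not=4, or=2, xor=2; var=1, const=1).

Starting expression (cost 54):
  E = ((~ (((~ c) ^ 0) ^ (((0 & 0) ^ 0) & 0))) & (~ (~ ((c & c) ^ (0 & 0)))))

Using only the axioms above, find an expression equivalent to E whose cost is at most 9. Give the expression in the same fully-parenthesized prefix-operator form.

(~ (~ c))   [cost 9]

(1) ((0 & 0) ^ 0)  =[xor_false →]=  (0 & 0)    ⊢ ((~ (((~ c) ^ 0) ^ ((0 & 0) & 0))) & (~ (~ ((c & c) ^ (0 & 0)))))
(2) ((~ c) ^ 0)  =[xor_false →]=  (~ c)    ⊢ ((~ ((~ c) ^ ((0 & 0) & 0))) & (~ (~ ((c & c) ^ (0 & 0)))))
(3) (c & c)  =[and_idem →]=  c    ⊢ ((~ ((~ c) ^ ((0 & 0) & 0))) & (~ (~ (c ^ (0 & 0)))))
(4) (0 & 0)  =[and_idem →]=  0    ⊢ ((~ ((~ c) ^ ((0 & 0) & 0))) & (~ (~ (c ^ 0))))
(5) (0 & 0)  =[and_idem →]=  0    ⊢ ((~ ((~ c) ^ (0 & 0))) & (~ (~ (c ^ 0))))
(6) (0 & 0)  =[and_idem →]=  0    ⊢ ((~ ((~ c) ^ 0)) & (~ (~ (c ^ 0))))
(7) ((~ c) ^ 0)  =[xor_false →]=  (~ c)    ⊢ ((~ (~ c)) & (~ (~ (c ^ 0))))
(8) (c ^ 0)  =[xor_false →]=  c    ⊢ ((~ (~ c)) & (~ (~ c)))
(9) ((~ (~ c)) & (~ (~ c)))  =[and_idem →]=  (~ (~ c))    ⊢ cost 9, within 9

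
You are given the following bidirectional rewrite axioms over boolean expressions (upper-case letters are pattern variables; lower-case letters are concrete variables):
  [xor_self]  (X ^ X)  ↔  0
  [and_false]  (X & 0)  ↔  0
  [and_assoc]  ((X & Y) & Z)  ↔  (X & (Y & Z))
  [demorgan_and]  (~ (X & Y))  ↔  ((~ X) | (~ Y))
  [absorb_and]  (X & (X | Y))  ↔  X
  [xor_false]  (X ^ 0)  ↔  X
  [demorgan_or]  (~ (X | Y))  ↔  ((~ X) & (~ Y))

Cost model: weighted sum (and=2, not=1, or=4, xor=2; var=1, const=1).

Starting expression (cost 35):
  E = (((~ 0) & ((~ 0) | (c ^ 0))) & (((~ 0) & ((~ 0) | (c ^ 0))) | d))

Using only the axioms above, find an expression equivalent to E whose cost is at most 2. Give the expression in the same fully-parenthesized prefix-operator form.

(~ 0)   [cost 2]

step 1: absorb_and (→) rewrites (((~ 0) & ((~ 0) | (c ^ 0))) & (((~ 0) & ((~ 0) | (c ^ 0))) | d)) into ((~ 0) & ((~ 0) | (c ^ 0)))
step 2: xor_false (→) rewrites (c ^ 0) into c, now ((~ 0) & ((~ 0) | c))
step 3: absorb_and (→) rewrites ((~ 0) & ((~ 0) | c)) into (~ 0), reaching cost 2 (bound 2)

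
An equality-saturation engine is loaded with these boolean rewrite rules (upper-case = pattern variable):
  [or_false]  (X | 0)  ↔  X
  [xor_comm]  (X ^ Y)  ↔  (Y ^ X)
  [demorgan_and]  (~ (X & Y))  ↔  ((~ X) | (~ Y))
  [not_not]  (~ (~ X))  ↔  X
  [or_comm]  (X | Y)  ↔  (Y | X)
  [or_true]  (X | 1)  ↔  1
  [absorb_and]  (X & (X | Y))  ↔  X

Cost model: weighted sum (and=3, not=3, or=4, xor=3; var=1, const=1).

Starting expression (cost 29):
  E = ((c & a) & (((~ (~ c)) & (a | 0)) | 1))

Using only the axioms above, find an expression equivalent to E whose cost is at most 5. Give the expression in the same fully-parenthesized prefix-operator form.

step 1: or_false (→) rewrites (a | 0) into a, now ((c & a) & (((~ (~ c)) & a) | 1))
step 2: not_not (→) rewrites (~ (~ c)) into c, now ((c & a) & ((c & a) | 1))
step 3: absorb_and (→) rewrites ((c & a) & ((c & a) | 1)) into (c & a), reaching cost 5 (bound 5)

(c & a)   [cost 5]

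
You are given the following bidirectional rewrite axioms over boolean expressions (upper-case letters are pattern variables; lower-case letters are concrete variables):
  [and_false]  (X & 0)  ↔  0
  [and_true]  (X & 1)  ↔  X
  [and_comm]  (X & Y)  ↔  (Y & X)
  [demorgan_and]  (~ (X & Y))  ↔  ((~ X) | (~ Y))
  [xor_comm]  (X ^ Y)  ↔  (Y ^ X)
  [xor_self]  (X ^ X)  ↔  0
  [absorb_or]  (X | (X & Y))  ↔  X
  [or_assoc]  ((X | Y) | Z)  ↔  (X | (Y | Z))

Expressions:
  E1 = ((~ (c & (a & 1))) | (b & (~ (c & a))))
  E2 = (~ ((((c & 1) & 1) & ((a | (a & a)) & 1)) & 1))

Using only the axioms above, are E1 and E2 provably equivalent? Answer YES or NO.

YES

step 1: and_true (→) rewrites (a & 1) into a, now ((~ (c & a)) | (b & (~ (c & a))))
step 2: and_comm (→) rewrites (b & (~ (c & a))) into ((~ (c & a)) & b), now ((~ (c & a)) | ((~ (c & a)) & b))
step 3: absorb_or (→) rewrites ((~ (c & a)) | ((~ (c & a)) & b)) into (~ (c & a))
step 4: and_true (←) rewrites c into (c & 1), now (~ ((c & 1) & a))
step 5: and_true (←) rewrites ((c & 1) & a) into (((c & 1) & a) & 1), now (~ (((c & 1) & a) & 1))
step 6: and_true (←) rewrites a into (a & 1), now (~ (((c & 1) & (a & 1)) & 1))
step 7: and_true (←) rewrites c into (c & 1), now (~ ((((c & 1) & 1) & (a & 1)) & 1))
step 8: absorb_or (←) rewrites a into (a | (a & a)), which is E2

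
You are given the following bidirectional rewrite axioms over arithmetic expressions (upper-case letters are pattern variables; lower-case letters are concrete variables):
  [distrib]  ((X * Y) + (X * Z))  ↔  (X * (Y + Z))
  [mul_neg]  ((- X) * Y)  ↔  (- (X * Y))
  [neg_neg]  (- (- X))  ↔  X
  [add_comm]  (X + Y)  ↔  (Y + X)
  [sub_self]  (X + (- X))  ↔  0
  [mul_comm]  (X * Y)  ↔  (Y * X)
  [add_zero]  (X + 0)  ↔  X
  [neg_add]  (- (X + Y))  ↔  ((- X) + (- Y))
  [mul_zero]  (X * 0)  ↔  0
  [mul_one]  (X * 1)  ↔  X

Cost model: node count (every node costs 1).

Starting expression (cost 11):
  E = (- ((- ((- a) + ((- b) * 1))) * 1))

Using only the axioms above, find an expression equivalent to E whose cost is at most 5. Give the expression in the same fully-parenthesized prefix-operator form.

1. [mul_one →] ((- b) * 1)  →  (- b);  E = (- ((- ((- a) + (- b))) * 1))
2. [mul_one →] ((- ((- a) + (- b))) * 1)  →  (- ((- a) + (- b)));  E = (- (- ((- a) + (- b))))
3. [neg_neg →] (- (- ((- a) + (- b))))  →  ((- a) + (- b));  cost 5 ≤ 5, done

((- a) + (- b))   [cost 5]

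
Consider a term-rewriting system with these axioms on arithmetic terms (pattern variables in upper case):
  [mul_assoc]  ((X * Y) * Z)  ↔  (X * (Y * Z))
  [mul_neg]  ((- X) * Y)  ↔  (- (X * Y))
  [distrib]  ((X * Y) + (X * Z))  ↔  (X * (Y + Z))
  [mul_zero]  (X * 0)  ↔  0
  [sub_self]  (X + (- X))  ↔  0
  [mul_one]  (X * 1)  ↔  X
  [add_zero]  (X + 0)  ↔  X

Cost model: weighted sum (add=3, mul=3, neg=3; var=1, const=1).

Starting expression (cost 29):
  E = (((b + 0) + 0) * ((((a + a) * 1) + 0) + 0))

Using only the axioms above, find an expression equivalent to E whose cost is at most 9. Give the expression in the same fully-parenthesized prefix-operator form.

(1) ((a + a) * 1)  =[mul_one →]=  (a + a)    ⊢ (((b + 0) + 0) * (((a + a) + 0) + 0))
(2) (((a + a) + 0) + 0)  =[add_zero →]=  ((a + a) + 0)    ⊢ (((b + 0) + 0) * ((a + a) + 0))
(3) (b + 0)  =[add_zero →]=  b    ⊢ ((b + 0) * ((a + a) + 0))
(4) ((a + a) + 0)  =[add_zero →]=  (a + a)    ⊢ ((b + 0) * (a + a))
(5) (b + 0)  =[add_zero →]=  b    ⊢ cost 9, within 9

(b * (a + a))   [cost 9]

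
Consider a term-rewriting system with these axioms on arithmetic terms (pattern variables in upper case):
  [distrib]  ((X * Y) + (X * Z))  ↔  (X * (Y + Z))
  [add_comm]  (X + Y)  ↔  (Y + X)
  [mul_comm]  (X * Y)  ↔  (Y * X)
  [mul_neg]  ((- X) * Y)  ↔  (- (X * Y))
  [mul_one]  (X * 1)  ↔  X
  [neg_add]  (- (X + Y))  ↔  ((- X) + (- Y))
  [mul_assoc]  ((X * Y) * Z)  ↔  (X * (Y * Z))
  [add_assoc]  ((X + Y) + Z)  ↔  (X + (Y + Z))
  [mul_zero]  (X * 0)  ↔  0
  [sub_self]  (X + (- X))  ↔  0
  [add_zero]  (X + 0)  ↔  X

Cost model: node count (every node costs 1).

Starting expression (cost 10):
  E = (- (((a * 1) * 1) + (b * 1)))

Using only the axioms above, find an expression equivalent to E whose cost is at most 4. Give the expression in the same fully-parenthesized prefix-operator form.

(1) ((a * 1) * 1)  =[mul_one →]=  (a * 1)    ⊢ (- ((a * 1) + (b * 1)))
(2) (b * 1)  =[mul_one →]=  b    ⊢ (- ((a * 1) + b))
(3) (a * 1)  =[mul_one →]=  a    ⊢ cost 4, within 4

(- (a + b))   [cost 4]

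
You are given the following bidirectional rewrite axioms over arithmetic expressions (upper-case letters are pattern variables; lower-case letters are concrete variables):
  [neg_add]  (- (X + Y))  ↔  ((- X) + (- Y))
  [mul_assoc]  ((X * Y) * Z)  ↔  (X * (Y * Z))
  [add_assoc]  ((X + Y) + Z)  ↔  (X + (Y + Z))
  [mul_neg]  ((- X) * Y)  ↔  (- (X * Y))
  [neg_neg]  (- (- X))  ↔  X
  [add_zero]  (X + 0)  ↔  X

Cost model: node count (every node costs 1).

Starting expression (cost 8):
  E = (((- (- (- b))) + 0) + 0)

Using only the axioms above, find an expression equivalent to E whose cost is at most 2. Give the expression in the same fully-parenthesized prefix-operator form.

(1) ((- (- (- b))) + 0)  =[add_zero →]=  (- (- (- b)))    ⊢ ((- (- (- b))) + 0)
(2) ((- (- (- b))) + 0)  =[add_zero →]=  (- (- (- b)))
(3) (- (- b))  =[neg_neg →]=  b    ⊢ cost 2, within 2

(- b)   [cost 2]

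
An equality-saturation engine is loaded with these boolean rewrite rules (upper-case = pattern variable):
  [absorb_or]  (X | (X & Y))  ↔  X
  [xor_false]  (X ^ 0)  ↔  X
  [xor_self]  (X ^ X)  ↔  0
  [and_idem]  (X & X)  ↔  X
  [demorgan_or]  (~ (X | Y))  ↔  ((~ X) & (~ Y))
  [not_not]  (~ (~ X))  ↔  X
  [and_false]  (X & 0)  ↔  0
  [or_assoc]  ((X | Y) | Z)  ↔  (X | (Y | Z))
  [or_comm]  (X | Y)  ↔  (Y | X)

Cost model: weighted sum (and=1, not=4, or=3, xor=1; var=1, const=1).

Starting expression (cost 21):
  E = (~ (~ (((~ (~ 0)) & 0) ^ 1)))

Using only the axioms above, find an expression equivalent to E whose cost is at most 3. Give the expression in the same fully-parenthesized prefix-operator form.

(0 ^ 1)   [cost 3]

(1) (~ (~ 0))  =[not_not →]=  0    ⊢ (~ (~ ((0 & 0) ^ 1)))
(2) (0 & 0)  =[and_idem →]=  0    ⊢ (~ (~ (0 ^ 1)))
(3) (~ (~ (0 ^ 1)))  =[not_not →]=  (0 ^ 1)    ⊢ cost 3, within 3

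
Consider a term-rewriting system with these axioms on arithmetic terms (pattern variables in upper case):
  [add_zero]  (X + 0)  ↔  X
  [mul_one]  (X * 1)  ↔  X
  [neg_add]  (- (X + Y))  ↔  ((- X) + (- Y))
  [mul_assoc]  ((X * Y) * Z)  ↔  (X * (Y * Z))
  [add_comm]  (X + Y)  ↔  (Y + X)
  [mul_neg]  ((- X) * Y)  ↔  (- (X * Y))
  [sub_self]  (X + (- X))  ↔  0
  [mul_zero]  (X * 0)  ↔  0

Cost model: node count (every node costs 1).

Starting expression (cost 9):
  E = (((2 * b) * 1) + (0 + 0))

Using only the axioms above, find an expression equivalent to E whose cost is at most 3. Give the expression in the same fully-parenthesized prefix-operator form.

step 1: add_zero (→) rewrites (0 + 0) into 0, now (((2 * b) * 1) + 0)
step 2: mul_one (→) rewrites ((2 * b) * 1) into (2 * b), now ((2 * b) + 0)
step 3: add_zero (→) rewrites ((2 * b) + 0) into (2 * b), reaching cost 3 (bound 3)

(2 * b)   [cost 3]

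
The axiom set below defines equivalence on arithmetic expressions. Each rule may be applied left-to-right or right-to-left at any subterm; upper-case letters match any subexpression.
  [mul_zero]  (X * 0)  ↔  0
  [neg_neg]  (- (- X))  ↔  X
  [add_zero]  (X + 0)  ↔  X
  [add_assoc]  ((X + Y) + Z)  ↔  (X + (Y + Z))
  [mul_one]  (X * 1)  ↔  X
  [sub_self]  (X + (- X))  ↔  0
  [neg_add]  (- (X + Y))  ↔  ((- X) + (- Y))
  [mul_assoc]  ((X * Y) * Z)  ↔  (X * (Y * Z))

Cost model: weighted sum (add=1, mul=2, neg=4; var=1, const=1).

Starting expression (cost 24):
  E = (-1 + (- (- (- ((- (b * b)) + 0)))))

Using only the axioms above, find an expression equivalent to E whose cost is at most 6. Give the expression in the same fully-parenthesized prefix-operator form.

(-1 + (b * b))   [cost 6]

(1) (- (- ((- (b * b)) + 0)))  =[neg_neg →]=  ((- (b * b)) + 0)    ⊢ (-1 + (- ((- (b * b)) + 0)))
(2) ((- (b * b)) + 0)  =[add_zero →]=  (- (b * b))    ⊢ (-1 + (- (- (b * b))))
(3) (- (- (b * b)))  =[neg_neg →]=  (b * b)    ⊢ cost 6, within 6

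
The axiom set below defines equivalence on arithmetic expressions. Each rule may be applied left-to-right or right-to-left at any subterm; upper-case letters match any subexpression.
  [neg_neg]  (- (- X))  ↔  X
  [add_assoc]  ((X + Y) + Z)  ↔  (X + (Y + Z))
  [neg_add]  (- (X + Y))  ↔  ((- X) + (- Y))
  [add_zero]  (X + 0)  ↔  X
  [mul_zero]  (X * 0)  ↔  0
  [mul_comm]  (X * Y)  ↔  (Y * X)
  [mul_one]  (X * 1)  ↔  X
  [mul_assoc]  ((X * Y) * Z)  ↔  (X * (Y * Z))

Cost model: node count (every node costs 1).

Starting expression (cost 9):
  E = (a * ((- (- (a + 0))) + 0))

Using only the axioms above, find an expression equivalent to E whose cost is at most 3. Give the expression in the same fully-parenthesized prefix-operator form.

1. [add_zero →] ((- (- (a + 0))) + 0)  →  (- (- (a + 0)));  E = (a * (- (- (a + 0))))
2. [neg_neg →] (- (- (a + 0)))  →  (a + 0);  E = (a * (a + 0))
3. [add_zero →] (a + 0)  →  a;  cost 3 ≤ 3, done

(a * a)   [cost 3]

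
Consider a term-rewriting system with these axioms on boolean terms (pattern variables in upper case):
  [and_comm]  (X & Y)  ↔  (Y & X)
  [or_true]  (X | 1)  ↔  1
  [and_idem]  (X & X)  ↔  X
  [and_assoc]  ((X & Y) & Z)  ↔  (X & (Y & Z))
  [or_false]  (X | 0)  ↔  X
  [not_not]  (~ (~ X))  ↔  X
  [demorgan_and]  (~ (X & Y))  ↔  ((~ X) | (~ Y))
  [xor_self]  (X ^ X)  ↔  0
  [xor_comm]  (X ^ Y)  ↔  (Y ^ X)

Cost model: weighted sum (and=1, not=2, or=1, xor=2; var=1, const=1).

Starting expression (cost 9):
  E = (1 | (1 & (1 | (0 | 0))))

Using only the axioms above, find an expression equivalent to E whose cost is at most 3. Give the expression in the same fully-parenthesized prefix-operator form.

(1 | 1)   [cost 3]

(1) (0 | 0)  =[or_false →]=  0    ⊢ (1 | (1 & (1 | 0)))
(2) (1 | 0)  =[or_false →]=  1    ⊢ (1 | (1 & 1))
(3) (1 & 1)  =[and_idem →]=  1    ⊢ cost 3, within 3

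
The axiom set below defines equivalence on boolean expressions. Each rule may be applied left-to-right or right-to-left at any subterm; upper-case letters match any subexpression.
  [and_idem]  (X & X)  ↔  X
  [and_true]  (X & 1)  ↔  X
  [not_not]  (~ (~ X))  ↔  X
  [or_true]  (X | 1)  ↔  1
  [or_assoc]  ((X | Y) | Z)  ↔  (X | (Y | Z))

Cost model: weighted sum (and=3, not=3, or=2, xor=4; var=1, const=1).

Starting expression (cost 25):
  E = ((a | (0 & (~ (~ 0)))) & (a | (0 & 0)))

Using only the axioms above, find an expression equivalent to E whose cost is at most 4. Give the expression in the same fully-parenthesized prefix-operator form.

(1) (~ (~ 0))  =[not_not →]=  0    ⊢ ((a | (0 & 0)) & (a | (0 & 0)))
(2) ((a | (0 & 0)) & (a | (0 & 0)))  =[and_idem →]=  (a | (0 & 0))
(3) (0 & 0)  =[and_idem →]=  0    ⊢ cost 4, within 4

(a | 0)   [cost 4]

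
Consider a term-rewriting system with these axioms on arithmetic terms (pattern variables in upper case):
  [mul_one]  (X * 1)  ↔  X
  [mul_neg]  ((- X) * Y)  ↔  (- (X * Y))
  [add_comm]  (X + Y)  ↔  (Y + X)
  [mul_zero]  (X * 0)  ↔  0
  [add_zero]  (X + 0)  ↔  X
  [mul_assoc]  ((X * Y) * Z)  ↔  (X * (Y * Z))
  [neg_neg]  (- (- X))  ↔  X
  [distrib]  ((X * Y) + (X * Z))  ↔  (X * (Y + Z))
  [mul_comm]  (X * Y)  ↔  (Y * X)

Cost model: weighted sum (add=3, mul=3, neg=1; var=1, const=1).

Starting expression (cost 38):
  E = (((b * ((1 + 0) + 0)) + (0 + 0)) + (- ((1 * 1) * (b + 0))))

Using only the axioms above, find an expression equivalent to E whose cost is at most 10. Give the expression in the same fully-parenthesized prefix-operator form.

step 1: add_zero (→) rewrites ((1 + 0) + 0) into (1 + 0), now (((b * (1 + 0)) + (0 + 0)) + (- ((1 * 1) * (b + 0))))
step 2: add_zero (→) rewrites (1 + 0) into 1, now (((b * 1) + (0 + 0)) + (- ((1 * 1) * (b + 0))))
step 3: add_zero (→) rewrites (0 + 0) into 0, now (((b * 1) + 0) + (- ((1 * 1) * (b + 0))))
step 4: mul_one (→) rewrites (1 * 1) into 1, now (((b * 1) + 0) + (- (1 * (b + 0))))
step 5: mul_one (→) rewrites (b * 1) into b, now ((b + 0) + (- (1 * (b + 0))))
step 6: mul_comm (→) rewrites (1 * (b + 0)) into ((b + 0) * 1), now ((b + 0) + (- ((b + 0) * 1)))
step 7: add_zero (→) rewrites (b + 0) into b, now ((b + 0) + (- (b * 1)))
step 8: mul_one (→) rewrites (b * 1) into b, reaching cost 10 (bound 10)

((b + 0) + (- b))   [cost 10]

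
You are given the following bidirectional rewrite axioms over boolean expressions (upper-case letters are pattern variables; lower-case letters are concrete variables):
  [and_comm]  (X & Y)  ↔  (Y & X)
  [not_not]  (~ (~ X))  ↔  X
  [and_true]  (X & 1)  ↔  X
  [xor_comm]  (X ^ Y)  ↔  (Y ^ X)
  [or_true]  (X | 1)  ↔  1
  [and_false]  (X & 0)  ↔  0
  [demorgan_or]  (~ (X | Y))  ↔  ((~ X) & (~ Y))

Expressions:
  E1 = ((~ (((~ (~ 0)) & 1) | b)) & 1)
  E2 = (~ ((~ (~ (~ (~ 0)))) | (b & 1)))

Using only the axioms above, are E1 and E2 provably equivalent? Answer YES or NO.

1. [and_true →] ((~ (~ 0)) & 1)  →  (~ (~ 0));  E1 = ((~ ((~ (~ 0)) | b)) & 1)
2. [not_not →] (~ (~ 0))  →  0;  E1 = ((~ (0 | b)) & 1)
3. [and_true →] ((~ (0 | b)) & 1)  →  (~ (0 | b))
4. [not_not ←] 0  →  (~ (~ 0));  E1 = (~ ((~ (~ 0)) | b))
5. [not_not ←] (~ 0)  →  (~ (~ (~ 0)));  E1 = (~ ((~ (~ (~ (~ 0)))) | b))
6. [and_true ←] b  →  (b & 1);  this is E2

YES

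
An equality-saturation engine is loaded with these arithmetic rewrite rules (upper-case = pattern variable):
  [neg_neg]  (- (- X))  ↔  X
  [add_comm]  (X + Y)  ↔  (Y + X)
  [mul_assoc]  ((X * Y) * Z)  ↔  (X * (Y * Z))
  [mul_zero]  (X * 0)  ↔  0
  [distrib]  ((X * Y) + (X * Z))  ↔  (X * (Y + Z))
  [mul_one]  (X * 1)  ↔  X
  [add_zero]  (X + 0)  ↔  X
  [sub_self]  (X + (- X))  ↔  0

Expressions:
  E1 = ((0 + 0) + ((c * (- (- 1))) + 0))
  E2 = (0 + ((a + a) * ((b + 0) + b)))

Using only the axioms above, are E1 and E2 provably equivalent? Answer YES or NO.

NO

All listed rules preserve value, hence provable equivalence implies equal values everywhere; look for a separating assignment.
a=0, b=0, c=1 gives E1 ↦ 1, E2 ↦ 0; values differ ⇒ not provably equivalent.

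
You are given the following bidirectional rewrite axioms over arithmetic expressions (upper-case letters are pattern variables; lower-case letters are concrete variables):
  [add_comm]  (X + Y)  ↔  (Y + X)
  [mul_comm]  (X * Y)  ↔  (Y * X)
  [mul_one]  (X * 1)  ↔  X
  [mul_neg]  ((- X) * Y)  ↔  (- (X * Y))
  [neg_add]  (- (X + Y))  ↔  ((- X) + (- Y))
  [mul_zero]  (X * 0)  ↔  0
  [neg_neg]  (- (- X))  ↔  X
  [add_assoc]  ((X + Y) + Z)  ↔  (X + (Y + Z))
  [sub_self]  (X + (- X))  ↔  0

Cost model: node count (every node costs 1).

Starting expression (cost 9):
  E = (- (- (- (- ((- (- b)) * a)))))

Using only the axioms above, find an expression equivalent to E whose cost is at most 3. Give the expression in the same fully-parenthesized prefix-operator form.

(b * a)   [cost 3]

step 1: neg_neg (→) rewrites (- (- (- ((- (- b)) * a)))) into (- ((- (- b)) * a)), now (- (- ((- (- b)) * a)))
step 2: neg_neg (→) rewrites (- (- b)) into b, now (- (- (b * a)))
step 3: neg_neg (→) rewrites (- (- (b * a))) into (b * a), reaching cost 3 (bound 3)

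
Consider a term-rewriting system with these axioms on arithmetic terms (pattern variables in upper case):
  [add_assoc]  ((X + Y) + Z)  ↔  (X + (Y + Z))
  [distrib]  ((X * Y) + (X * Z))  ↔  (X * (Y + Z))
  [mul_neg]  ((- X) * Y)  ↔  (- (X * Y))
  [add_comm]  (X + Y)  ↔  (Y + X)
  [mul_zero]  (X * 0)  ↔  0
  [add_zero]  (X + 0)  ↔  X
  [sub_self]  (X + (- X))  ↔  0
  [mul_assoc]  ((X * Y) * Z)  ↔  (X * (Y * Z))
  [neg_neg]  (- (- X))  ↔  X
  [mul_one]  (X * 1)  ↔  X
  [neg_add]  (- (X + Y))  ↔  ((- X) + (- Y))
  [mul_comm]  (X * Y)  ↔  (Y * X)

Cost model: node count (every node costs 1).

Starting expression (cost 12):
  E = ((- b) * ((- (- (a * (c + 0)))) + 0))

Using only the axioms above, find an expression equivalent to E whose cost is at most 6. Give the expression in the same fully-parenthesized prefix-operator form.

((- b) * (a * c))   [cost 6]

(1) ((- (- (a * (c + 0)))) + 0)  =[add_zero →]=  (- (- (a * (c + 0))))    ⊢ ((- b) * (- (- (a * (c + 0)))))
(2) (c + 0)  =[add_zero →]=  c    ⊢ ((- b) * (- (- (a * c))))
(3) (- (- (a * c)))  =[neg_neg →]=  (a * c)    ⊢ cost 6, within 6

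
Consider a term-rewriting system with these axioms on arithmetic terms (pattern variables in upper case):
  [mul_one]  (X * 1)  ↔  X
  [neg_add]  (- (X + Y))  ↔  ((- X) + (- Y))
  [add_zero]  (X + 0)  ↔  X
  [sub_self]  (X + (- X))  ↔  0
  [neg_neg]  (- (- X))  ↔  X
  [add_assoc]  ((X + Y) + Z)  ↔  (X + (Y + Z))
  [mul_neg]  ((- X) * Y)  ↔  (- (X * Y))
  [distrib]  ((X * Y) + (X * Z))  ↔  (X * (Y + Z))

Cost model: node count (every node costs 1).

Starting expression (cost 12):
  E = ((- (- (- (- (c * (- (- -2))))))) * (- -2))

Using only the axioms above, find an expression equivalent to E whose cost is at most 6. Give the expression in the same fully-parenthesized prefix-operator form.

((c * -2) * (- -2))   [cost 6]

step 1: neg_neg (→) rewrites (- (- -2)) into -2, now ((- (- (- (- (c * -2))))) * (- -2))
step 2: neg_neg (→) rewrites (- (- (- (- (c * -2))))) into (- (- (c * -2))), now ((- (- (c * -2))) * (- -2))
step 3: neg_neg (→) rewrites (- (- (c * -2))) into (c * -2), reaching cost 6 (bound 6)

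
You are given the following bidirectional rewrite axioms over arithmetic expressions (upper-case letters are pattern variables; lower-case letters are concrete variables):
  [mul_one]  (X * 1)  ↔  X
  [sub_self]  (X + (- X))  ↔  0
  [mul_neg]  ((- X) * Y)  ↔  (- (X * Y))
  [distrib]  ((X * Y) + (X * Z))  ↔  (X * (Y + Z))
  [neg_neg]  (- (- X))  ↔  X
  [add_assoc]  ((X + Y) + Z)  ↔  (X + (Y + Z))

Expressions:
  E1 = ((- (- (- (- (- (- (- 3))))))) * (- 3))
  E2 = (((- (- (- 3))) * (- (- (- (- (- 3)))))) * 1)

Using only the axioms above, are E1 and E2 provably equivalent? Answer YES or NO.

YES

1. [neg_neg →] (- (- 3))  →  3;  E1 = ((- (- (- (- (- 3))))) * (- 3))
2. [neg_neg →] (- (- (- 3)))  →  (- 3);  E1 = ((- (- (- 3))) * (- 3))
3. [neg_neg →] (- (- 3))  →  3;  E1 = ((- 3) * (- 3))
4. [neg_neg ←] 3  →  (- (- 3));  E1 = ((- 3) * (- (- (- 3))))
5. [neg_neg ←] 3  →  (- (- 3));  E1 = ((- (- (- 3))) * (- (- (- 3))))
6. [mul_one ←] ((- (- (- 3))) * (- (- (- 3))))  →  (((- (- (- 3))) * (- (- (- 3)))) * 1)
7. [neg_neg ←] (- (- (- 3)))  →  (- (- (- (- (- 3)))));  this is E2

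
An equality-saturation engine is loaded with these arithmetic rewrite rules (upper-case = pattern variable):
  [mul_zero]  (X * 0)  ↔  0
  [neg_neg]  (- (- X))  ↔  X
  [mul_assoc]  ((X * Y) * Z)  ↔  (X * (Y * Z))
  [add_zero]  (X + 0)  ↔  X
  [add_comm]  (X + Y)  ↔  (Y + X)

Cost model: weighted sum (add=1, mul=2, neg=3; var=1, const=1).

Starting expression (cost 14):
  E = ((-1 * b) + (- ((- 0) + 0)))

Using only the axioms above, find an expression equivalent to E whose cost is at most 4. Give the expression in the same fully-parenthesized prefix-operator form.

1. [add_zero →] ((- 0) + 0)  →  (- 0);  E = ((-1 * b) + (- (- 0)))
2. [neg_neg →] (- (- 0))  →  0;  E = ((-1 * b) + 0)
3. [add_zero →] ((-1 * b) + 0)  →  (-1 * b);  cost 4 ≤ 4, done

(-1 * b)   [cost 4]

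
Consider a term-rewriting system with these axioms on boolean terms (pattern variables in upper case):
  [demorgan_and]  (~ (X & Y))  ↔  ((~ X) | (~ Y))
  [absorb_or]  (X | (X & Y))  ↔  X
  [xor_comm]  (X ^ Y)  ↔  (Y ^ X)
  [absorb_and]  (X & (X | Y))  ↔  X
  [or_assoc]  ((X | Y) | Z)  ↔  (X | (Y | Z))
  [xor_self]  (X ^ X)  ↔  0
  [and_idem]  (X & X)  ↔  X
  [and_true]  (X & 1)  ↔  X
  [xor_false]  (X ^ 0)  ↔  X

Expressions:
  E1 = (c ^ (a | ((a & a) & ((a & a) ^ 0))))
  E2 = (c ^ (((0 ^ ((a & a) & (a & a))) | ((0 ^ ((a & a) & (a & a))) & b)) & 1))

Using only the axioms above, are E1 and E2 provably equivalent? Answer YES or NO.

YES

1. [xor_false →] ((a & a) ^ 0)  →  (a & a);  E1 = (c ^ (a | ((a & a) & (a & a))))
2. [and_idem →] ((a & a) & (a & a))  →  (a & a);  E1 = (c ^ (a | (a & a)))
3. [absorb_or →] (a | (a & a))  →  a;  E1 = (c ^ a)
4. [xor_false ←] a  →  (a ^ 0);  E1 = (c ^ (a ^ 0))
5. [and_true ←] (a ^ 0)  →  ((a ^ 0) & 1);  E1 = (c ^ ((a ^ 0) & 1))
6. [and_idem ←] a  →  (a & a);  E1 = (c ^ (((a & a) ^ 0) & 1))
7. [and_idem ←] (a & a)  →  ((a & a) & (a & a));  E1 = (c ^ ((((a & a) & (a & a)) ^ 0) & 1))
8. [xor_comm →] (((a & a) & (a & a)) ^ 0)  →  (0 ^ ((a & a) & (a & a)));  E1 = (c ^ ((0 ^ ((a & a) & (a & a))) & 1))
9. [absorb_or ←] (0 ^ ((a & a) & (a & a)))  →  ((0 ^ ((a & a) & (a & a))) | ((0 ^ ((a & a) & (a & a))) & b));  this is E2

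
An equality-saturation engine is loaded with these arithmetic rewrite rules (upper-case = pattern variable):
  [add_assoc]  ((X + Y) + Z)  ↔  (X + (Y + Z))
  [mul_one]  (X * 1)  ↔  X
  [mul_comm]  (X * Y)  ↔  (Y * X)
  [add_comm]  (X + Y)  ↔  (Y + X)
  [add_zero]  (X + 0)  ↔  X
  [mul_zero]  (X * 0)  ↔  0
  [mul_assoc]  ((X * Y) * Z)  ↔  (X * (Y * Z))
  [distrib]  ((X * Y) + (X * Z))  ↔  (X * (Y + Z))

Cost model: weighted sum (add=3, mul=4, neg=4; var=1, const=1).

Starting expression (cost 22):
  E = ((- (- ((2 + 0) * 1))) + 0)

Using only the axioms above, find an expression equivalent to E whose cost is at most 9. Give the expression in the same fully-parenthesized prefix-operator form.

1. [add_zero →] ((- (- ((2 + 0) * 1))) + 0)  →  (- (- ((2 + 0) * 1)))
2. [add_zero →] (2 + 0)  →  2;  E = (- (- (2 * 1)))
3. [mul_one →] (2 * 1)  →  2;  cost 9 ≤ 9, done

(- (- 2))   [cost 9]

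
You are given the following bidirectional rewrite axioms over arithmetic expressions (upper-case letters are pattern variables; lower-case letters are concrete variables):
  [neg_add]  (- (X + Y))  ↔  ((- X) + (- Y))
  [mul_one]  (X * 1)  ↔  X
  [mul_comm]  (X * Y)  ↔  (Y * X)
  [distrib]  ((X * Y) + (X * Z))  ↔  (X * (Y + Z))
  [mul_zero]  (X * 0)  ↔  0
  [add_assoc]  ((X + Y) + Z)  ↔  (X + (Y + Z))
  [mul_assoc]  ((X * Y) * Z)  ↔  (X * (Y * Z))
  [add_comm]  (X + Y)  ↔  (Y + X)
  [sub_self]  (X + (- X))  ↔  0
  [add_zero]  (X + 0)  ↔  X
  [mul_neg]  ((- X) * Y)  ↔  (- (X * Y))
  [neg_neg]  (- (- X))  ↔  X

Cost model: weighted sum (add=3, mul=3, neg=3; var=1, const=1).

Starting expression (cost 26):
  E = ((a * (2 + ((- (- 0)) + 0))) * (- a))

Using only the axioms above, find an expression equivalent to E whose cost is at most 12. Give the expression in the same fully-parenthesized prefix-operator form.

((a * 2) * (- a))   [cost 12]

1. [add_zero →] ((- (- 0)) + 0)  →  (- (- 0));  E = ((a * (2 + (- (- 0)))) * (- a))
2. [neg_neg →] (- (- 0))  →  0;  E = ((a * (2 + 0)) * (- a))
3. [add_zero →] (2 + 0)  →  2;  cost 12 ≤ 12, done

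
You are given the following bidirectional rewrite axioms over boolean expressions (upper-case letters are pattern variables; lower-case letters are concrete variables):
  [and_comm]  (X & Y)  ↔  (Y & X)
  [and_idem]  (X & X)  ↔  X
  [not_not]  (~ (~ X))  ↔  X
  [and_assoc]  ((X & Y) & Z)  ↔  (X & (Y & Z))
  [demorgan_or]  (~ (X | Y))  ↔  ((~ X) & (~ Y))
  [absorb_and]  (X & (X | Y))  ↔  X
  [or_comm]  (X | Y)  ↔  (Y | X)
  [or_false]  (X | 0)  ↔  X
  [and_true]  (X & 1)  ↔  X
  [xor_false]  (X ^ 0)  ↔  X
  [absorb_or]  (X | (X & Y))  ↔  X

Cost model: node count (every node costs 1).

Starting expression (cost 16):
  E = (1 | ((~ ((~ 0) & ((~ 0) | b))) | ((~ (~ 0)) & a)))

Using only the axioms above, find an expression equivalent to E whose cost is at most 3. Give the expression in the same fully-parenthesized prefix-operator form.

step 1: absorb_and (→) rewrites ((~ 0) & ((~ 0) | b)) into (~ 0), now (1 | ((~ (~ 0)) | ((~ (~ 0)) & a)))
step 2: absorb_or (→) rewrites ((~ (~ 0)) | ((~ (~ 0)) & a)) into (~ (~ 0)), now (1 | (~ (~ 0)))
step 3: not_not (→) rewrites (~ (~ 0)) into 0, reaching cost 3 (bound 3)

(1 | 0)   [cost 3]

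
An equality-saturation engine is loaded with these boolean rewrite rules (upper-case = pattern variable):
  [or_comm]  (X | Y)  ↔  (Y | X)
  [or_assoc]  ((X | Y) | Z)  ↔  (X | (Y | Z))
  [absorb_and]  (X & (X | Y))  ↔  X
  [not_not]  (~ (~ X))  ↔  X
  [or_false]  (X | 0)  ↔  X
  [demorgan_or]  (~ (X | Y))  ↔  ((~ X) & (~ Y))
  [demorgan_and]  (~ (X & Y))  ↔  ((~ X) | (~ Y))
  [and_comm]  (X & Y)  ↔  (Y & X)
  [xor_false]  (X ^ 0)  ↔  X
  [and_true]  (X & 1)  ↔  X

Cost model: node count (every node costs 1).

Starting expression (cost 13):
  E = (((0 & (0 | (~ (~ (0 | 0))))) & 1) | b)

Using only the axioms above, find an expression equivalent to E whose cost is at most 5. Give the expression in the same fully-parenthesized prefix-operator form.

((0 & 1) | b)   [cost 5]

1. [or_false →] (0 | 0)  →  0;  E = (((0 & (0 | (~ (~ 0)))) & 1) | b)
2. [not_not →] (~ (~ 0))  →  0;  E = (((0 & (0 | 0)) & 1) | b)
3. [absorb_and →] (0 & (0 | 0))  →  0;  cost 5 ≤ 5, done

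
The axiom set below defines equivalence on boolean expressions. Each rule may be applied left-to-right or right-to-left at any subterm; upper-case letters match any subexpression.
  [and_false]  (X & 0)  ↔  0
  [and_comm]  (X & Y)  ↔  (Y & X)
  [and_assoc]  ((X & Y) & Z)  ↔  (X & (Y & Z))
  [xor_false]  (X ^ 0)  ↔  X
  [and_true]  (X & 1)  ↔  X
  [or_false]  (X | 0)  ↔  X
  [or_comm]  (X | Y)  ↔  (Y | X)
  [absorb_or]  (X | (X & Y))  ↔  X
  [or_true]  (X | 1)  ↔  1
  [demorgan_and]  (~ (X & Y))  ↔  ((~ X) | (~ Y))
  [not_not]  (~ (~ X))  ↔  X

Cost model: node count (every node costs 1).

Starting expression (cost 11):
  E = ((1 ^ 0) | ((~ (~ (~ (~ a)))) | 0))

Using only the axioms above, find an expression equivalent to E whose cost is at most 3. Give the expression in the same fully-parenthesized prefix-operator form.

(1 | a)   [cost 3]

step 1: not_not (→) rewrites (~ (~ (~ a))) into (~ a), now ((1 ^ 0) | ((~ (~ a)) | 0))
step 2: not_not (→) rewrites (~ (~ a)) into a, now ((1 ^ 0) | (a | 0))
step 3: or_false (→) rewrites (a | 0) into a, now ((1 ^ 0) | a)
step 4: xor_false (→) rewrites (1 ^ 0) into 1, reaching cost 3 (bound 3)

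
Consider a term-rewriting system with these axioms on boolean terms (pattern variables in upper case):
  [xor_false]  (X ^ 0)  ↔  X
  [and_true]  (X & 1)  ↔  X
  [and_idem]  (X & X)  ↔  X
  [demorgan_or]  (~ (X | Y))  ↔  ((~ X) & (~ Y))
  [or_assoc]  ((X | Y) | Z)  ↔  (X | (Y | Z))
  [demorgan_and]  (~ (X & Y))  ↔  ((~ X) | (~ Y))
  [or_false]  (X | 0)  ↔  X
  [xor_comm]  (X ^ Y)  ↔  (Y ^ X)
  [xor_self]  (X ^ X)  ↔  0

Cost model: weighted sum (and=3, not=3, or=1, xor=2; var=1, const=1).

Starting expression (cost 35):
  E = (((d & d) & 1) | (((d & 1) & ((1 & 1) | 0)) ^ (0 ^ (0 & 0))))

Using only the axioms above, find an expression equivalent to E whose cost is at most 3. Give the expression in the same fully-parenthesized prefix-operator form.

step 1: or_false (→) rewrites ((1 & 1) | 0) into (1 & 1), now (((d & d) & 1) | (((d & 1) & (1 & 1)) ^ (0 ^ (0 & 0))))
step 2: and_true (→) rewrites (1 & 1) into 1, now (((d & d) & 1) | (((d & 1) & 1) ^ (0 ^ (0 & 0))))
step 3: and_true (→) rewrites ((d & d) & 1) into (d & d), now ((d & d) | (((d & 1) & 1) ^ (0 ^ (0 & 0))))
step 4: and_idem (→) rewrites (0 & 0) into 0, now ((d & d) | (((d & 1) & 1) ^ (0 ^ 0)))
step 5: and_idem (→) rewrites (d & d) into d, now (d | (((d & 1) & 1) ^ (0 ^ 0)))
step 6: xor_false (→) rewrites (0 ^ 0) into 0, now (d | (((d & 1) & 1) ^ 0))
step 7: and_true (→) rewrites (d & 1) into d, now (d | ((d & 1) ^ 0))
step 8: xor_false (→) rewrites ((d & 1) ^ 0) into (d & 1), now (d | (d & 1))
step 9: and_true (→) rewrites (d & 1) into d, reaching cost 3 (bound 3)

(d | d)   [cost 3]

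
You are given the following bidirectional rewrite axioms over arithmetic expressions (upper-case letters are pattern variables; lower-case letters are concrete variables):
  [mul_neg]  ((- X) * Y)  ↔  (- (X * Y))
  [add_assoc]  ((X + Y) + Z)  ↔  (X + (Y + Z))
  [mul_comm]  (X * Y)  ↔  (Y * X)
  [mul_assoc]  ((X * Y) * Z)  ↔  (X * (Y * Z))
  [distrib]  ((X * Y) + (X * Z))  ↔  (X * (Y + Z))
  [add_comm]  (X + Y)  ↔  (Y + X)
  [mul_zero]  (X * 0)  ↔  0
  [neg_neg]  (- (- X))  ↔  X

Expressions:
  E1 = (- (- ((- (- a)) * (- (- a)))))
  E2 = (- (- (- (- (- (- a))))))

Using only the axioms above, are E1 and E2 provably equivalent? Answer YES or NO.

NO

All listed rules preserve value, hence provable equivalence implies equal values everywhere; look for a separating assignment.
a=-1 gives E1 ↦ 1, E2 ↦ -1; values differ ⇒ not provably equivalent.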